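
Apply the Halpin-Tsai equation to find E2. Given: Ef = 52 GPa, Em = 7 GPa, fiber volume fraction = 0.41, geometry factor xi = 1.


eta = (Ef/Em - 1)/(Ef/Em + xi) = (7.4286 - 1)/(7.4286 + 1) = 0.7627
E2 = Em*(1+xi*eta*Vf)/(1-eta*Vf) = 13.37 GPa

13.37 GPa


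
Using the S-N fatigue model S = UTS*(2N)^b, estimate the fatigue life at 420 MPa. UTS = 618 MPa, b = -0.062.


N = 0.5 * (S/UTS)^(1/b) = 0.5 * (420/618)^(1/-0.062) = 253.7703 cycles

253.7703 cycles


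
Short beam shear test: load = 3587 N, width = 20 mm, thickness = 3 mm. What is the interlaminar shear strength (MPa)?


ILSS = 3F/(4bh) = 3*3587/(4*20*3) = 44.84 MPa

44.84 MPa


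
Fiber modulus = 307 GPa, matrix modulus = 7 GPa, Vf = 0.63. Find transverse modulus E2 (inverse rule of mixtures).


1/E2 = Vf/Ef + (1-Vf)/Em = 0.63/307 + 0.37/7
E2 = 18.21 GPa

18.21 GPa


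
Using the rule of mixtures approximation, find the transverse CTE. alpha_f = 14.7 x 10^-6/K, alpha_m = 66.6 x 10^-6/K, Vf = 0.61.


alpha_2 = alpha_f*Vf + alpha_m*(1-Vf) = 14.7*0.61 + 66.6*0.39 = 34.9 x 10^-6/K

34.9 x 10^-6/K


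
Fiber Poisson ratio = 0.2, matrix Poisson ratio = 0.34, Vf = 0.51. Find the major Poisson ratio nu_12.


nu_12 = nu_f*Vf + nu_m*(1-Vf) = 0.2*0.51 + 0.34*0.49 = 0.2686

0.2686


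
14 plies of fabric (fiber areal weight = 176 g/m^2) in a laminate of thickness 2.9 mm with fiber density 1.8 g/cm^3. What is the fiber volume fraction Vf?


Vf = n * FAW / (rho_f * h * 1000) = 14 * 176 / (1.8 * 2.9 * 1000) = 0.472

0.472


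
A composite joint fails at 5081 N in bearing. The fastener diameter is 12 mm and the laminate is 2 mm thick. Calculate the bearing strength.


sigma_br = F/(d*h) = 5081/(12*2) = 211.7 MPa

211.7 MPa


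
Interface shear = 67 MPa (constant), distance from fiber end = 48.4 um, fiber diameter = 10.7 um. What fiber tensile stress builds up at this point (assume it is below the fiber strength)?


Force balance: sigma_f * (pi*d^2/4) = tau * (pi*d) * x  ->  sigma_f = 4 * tau * x / d
sigma_f = 4 * 67 * 48.4 / 10.7 = 1212.3 MPa

1212.3 MPa


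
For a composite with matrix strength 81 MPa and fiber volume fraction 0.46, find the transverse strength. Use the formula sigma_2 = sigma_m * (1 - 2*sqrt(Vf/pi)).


factor = 1 - 2*sqrt(0.46/pi) = 0.2347
sigma_2 = 81 * 0.2347 = 19.01 MPa

19.01 MPa


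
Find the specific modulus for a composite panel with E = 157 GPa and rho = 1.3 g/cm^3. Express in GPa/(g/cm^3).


Specific stiffness = E/rho = 157/1.3 = 120.8 GPa/(g/cm^3)

120.8 GPa/(g/cm^3)


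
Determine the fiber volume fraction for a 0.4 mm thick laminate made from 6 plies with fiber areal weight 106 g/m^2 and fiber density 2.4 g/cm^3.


Vf = n * FAW / (rho_f * h * 1000) = 6 * 106 / (2.4 * 0.4 * 1000) = 0.6625

0.6625


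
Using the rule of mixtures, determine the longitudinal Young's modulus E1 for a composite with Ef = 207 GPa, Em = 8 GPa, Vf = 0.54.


E1 = Ef*Vf + Em*(1-Vf) = 207*0.54 + 8*0.46 = 115.46 GPa

115.46 GPa


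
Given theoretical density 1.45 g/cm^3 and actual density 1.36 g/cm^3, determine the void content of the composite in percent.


Void% = (rho_theo - rho_actual)/rho_theo * 100 = (1.45 - 1.36)/1.45 * 100 = 6.21%

6.21%


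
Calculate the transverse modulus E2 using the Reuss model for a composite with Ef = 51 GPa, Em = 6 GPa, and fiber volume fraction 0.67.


1/E2 = Vf/Ef + (1-Vf)/Em = 0.67/51 + 0.33/6
E2 = 14.68 GPa

14.68 GPa


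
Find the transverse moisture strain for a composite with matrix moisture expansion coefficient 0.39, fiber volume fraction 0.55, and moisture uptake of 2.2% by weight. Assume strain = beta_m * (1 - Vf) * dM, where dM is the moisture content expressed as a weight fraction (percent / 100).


dM = 2.2/100 = 0.022
strain = beta_m * (1-Vf) * dM = 0.39 * 0.45 * 0.022 = 0.003861

0.003861


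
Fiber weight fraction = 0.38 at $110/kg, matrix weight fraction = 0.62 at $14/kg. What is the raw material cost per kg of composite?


Cost = cost_f*Wf + cost_m*Wm = 110*0.38 + 14*0.62 = $50.48/kg

$50.48/kg


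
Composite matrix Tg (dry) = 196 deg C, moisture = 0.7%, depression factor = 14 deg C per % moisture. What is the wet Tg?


Tg_wet = Tg_dry - k*moisture = 196 - 14*0.7 = 186.2 deg C

186.2 deg C


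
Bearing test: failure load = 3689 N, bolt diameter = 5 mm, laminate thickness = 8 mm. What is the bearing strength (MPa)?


sigma_br = F/(d*h) = 3689/(5*8) = 92.2 MPa

92.2 MPa


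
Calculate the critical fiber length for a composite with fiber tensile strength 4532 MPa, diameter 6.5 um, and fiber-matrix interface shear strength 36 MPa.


Lc = sigma_f * d / (2 * tau_i) = 4532 * 6.5 / (2 * 36) = 409.1 um

409.1 um


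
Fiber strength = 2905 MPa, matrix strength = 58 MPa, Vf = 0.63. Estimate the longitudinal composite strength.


sigma_1 = sigma_f*Vf + sigma_m*(1-Vf) = 2905*0.63 + 58*0.37 = 1851.6 MPa

1851.6 MPa


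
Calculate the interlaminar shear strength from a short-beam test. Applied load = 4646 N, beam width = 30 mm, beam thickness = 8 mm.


ILSS = 3F/(4bh) = 3*4646/(4*30*8) = 14.52 MPa

14.52 MPa


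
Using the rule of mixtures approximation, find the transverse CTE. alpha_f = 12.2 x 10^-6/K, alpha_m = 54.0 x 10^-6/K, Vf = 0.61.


alpha_2 = alpha_f*Vf + alpha_m*(1-Vf) = 12.2*0.61 + 54.0*0.39 = 28.5 x 10^-6/K

28.5 x 10^-6/K


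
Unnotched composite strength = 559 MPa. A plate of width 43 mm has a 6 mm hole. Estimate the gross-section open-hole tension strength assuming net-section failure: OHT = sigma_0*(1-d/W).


OHT = sigma_0*(1-d/W) = 559*(1-6/43) = 481.0 MPa

481.0 MPa


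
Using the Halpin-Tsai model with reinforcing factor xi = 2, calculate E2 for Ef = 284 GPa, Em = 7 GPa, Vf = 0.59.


eta = (Ef/Em - 1)/(Ef/Em + xi) = (40.5714 - 1)/(40.5714 + 2) = 0.9295
E2 = Em*(1+xi*eta*Vf)/(1-eta*Vf) = 32.5 GPa

32.5 GPa


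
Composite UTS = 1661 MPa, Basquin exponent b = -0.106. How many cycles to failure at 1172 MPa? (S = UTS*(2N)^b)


N = 0.5 * (S/UTS)^(1/b) = 0.5 * (1172/1661)^(1/-0.106) = 13.4174 cycles

13.4174 cycles


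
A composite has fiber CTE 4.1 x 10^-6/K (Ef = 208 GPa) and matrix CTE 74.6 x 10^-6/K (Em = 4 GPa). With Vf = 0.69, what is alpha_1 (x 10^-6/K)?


E1 = Ef*Vf + Em*(1-Vf) = 144.76
alpha_1 = (alpha_f*Ef*Vf + alpha_m*Em*(1-Vf))/E1 = 4.7 x 10^-6/K

4.7 x 10^-6/K


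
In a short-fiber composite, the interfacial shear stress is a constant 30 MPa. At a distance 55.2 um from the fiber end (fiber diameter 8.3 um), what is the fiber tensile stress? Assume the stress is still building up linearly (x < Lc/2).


Force balance: sigma_f * (pi*d^2/4) = tau * (pi*d) * x  ->  sigma_f = 4 * tau * x / d
sigma_f = 4 * 30 * 55.2 / 8.3 = 798.1 MPa

798.1 MPa


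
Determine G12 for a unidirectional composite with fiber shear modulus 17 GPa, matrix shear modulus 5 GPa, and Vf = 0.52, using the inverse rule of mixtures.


1/G12 = Vf/Gf + (1-Vf)/Gm = 0.52/17 + 0.48/5
G12 = 7.9 GPa

7.9 GPa


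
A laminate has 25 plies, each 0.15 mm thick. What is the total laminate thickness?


h = n * t_ply = 25 * 0.15 = 3.75 mm

3.75 mm


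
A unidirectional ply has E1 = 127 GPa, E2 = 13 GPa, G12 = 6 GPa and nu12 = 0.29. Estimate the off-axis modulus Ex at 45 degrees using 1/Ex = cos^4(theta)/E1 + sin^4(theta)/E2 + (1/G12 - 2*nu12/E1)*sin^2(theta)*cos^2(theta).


cos^4(45) = 0.25, sin^4(45) = 0.25, sin^2(45)*cos^2(45) = 0.25
1/G12 - 2*nu12/E1 = 1/6 - 2*0.29/127 = 0.1621 GPa^-1
1/Ex = 0.25/127 + 0.25/13 + 0.1621*0.25 = 0.0617242 GPa^-1
Ex = 16.2 GPa

16.2 GPa


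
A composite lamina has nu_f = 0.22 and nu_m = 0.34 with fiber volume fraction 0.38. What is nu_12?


nu_12 = nu_f*Vf + nu_m*(1-Vf) = 0.22*0.38 + 0.34*0.62 = 0.2944

0.2944


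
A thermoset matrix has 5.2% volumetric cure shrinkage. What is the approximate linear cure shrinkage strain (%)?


Linear shrinkage ≈ vol_shrink/3 = 5.2/3 = 1.733%

1.733%


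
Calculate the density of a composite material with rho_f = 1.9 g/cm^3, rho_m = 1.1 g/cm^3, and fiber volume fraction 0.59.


rho_c = rho_f*Vf + rho_m*(1-Vf) = 1.9*0.59 + 1.1*0.41 = 1.572 g/cm^3

1.572 g/cm^3


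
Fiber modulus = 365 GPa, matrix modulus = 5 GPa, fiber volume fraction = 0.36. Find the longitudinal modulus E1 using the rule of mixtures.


E1 = Ef*Vf + Em*(1-Vf) = 365*0.36 + 5*0.64 = 134.6 GPa

134.6 GPa


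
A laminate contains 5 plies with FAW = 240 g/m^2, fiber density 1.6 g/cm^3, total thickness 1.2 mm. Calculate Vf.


Vf = n * FAW / (rho_f * h * 1000) = 5 * 240 / (1.6 * 1.2 * 1000) = 0.625

0.625


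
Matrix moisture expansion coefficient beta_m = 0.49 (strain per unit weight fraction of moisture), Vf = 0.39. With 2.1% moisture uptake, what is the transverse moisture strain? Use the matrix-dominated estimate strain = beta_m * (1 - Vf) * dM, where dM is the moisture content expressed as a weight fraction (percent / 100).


dM = 2.1/100 = 0.021
strain = beta_m * (1-Vf) * dM = 0.49 * 0.61 * 0.021 = 0.0062769

0.0062769


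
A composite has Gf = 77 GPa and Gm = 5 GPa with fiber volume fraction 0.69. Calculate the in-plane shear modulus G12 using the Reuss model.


1/G12 = Vf/Gf + (1-Vf)/Gm = 0.69/77 + 0.31/5
G12 = 14.09 GPa

14.09 GPa


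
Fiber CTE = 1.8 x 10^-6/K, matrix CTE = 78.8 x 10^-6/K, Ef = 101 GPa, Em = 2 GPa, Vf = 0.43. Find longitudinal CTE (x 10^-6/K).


E1 = Ef*Vf + Em*(1-Vf) = 44.57
alpha_1 = (alpha_f*Ef*Vf + alpha_m*Em*(1-Vf))/E1 = 3.77 x 10^-6/K

3.77 x 10^-6/K


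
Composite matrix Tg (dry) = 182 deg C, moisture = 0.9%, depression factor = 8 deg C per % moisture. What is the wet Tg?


Tg_wet = Tg_dry - k*moisture = 182 - 8*0.9 = 174.8 deg C

174.8 deg C


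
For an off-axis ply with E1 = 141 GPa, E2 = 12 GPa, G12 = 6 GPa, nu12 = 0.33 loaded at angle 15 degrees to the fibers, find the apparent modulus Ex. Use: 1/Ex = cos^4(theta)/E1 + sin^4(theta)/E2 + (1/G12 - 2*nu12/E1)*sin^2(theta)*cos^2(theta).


cos^4(15) = 0.870513, sin^4(15) = 0.004487, sin^2(15)*cos^2(15) = 0.0625
1/G12 - 2*nu12/E1 = 1/6 - 2*0.33/141 = 0.161986 GPa^-1
1/Ex = 0.870513/141 + 0.004487/12 + 0.161986*0.0625 = 0.0166719 GPa^-1
Ex = 59.98 GPa

59.98 GPa


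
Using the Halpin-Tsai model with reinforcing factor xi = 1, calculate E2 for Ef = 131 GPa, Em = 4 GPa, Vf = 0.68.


eta = (Ef/Em - 1)/(Ef/Em + xi) = (32.75 - 1)/(32.75 + 1) = 0.9407
E2 = Em*(1+xi*eta*Vf)/(1-eta*Vf) = 18.2 GPa

18.2 GPa


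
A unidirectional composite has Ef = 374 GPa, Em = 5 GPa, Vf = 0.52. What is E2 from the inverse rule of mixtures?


1/E2 = Vf/Ef + (1-Vf)/Em = 0.52/374 + 0.48/5
E2 = 10.27 GPa

10.27 GPa


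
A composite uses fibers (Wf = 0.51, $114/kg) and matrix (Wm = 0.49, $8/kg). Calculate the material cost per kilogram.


Cost = cost_f*Wf + cost_m*Wm = 114*0.51 + 8*0.49 = $62.06/kg

$62.06/kg


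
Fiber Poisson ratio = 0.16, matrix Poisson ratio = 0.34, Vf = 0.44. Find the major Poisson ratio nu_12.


nu_12 = nu_f*Vf + nu_m*(1-Vf) = 0.16*0.44 + 0.34*0.56 = 0.2608

0.2608


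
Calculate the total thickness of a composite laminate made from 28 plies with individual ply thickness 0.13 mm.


h = n * t_ply = 28 * 0.13 = 3.64 mm

3.64 mm


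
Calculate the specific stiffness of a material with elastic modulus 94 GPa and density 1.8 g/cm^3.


Specific stiffness = E/rho = 94/1.8 = 52.2 GPa/(g/cm^3)

52.2 GPa/(g/cm^3)


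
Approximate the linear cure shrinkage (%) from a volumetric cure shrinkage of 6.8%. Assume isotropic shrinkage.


Linear shrinkage ≈ vol_shrink/3 = 6.8/3 = 2.267%

2.267%


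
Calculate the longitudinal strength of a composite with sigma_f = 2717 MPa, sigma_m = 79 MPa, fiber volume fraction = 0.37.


sigma_1 = sigma_f*Vf + sigma_m*(1-Vf) = 2717*0.37 + 79*0.63 = 1055.1 MPa

1055.1 MPa


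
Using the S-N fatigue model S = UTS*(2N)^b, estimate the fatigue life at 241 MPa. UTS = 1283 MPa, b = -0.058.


N = 0.5 * (S/UTS)^(1/b) = 0.5 * (241/1283)^(1/-0.058) = 1.6589e+12 cycles

1.6589e+12 cycles


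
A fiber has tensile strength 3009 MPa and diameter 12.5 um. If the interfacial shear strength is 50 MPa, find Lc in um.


Lc = sigma_f * d / (2 * tau_i) = 3009 * 12.5 / (2 * 50) = 376.1 um

376.1 um


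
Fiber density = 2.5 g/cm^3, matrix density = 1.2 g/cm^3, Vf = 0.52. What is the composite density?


rho_c = rho_f*Vf + rho_m*(1-Vf) = 2.5*0.52 + 1.2*0.48 = 1.876 g/cm^3

1.876 g/cm^3


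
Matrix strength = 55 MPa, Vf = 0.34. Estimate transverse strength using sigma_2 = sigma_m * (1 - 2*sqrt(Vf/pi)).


factor = 1 - 2*sqrt(0.34/pi) = 0.342
sigma_2 = 55 * 0.342 = 18.81 MPa

18.81 MPa


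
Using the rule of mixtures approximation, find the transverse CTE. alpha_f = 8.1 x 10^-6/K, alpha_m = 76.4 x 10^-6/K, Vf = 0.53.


alpha_2 = alpha_f*Vf + alpha_m*(1-Vf) = 8.1*0.53 + 76.4*0.47 = 40.2 x 10^-6/K

40.2 x 10^-6/K


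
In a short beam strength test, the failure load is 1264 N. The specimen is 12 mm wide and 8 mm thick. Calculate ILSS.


ILSS = 3F/(4bh) = 3*1264/(4*12*8) = 9.88 MPa

9.88 MPa


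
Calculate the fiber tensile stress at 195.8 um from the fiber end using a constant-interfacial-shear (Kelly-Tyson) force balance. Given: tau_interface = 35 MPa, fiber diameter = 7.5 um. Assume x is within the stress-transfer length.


Force balance: sigma_f * (pi*d^2/4) = tau * (pi*d) * x  ->  sigma_f = 4 * tau * x / d
sigma_f = 4 * 35 * 195.8 / 7.5 = 3654.9 MPa

3654.9 MPa


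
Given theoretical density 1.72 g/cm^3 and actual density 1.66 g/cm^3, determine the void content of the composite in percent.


Void% = (rho_theo - rho_actual)/rho_theo * 100 = (1.72 - 1.66)/1.72 * 100 = 3.49%

3.49%


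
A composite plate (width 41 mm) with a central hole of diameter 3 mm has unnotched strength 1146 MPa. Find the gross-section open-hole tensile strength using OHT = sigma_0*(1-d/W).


OHT = sigma_0*(1-d/W) = 1146*(1-3/41) = 1062.1 MPa

1062.1 MPa


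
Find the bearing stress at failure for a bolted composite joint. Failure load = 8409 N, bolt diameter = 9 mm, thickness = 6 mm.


sigma_br = F/(d*h) = 8409/(9*6) = 155.7 MPa

155.7 MPa


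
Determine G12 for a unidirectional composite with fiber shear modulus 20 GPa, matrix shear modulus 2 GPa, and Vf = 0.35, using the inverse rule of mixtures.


1/G12 = Vf/Gf + (1-Vf)/Gm = 0.35/20 + 0.65/2
G12 = 2.92 GPa

2.92 GPa


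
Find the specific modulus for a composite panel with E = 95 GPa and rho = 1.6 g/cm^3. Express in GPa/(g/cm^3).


Specific stiffness = E/rho = 95/1.6 = 59.4 GPa/(g/cm^3)

59.4 GPa/(g/cm^3)


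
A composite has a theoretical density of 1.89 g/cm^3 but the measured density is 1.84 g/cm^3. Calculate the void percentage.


Void% = (rho_theo - rho_actual)/rho_theo * 100 = (1.89 - 1.84)/1.89 * 100 = 2.65%

2.65%


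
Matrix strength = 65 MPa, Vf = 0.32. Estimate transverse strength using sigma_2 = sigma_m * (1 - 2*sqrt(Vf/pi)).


factor = 1 - 2*sqrt(0.32/pi) = 0.3617
sigma_2 = 65 * 0.3617 = 23.51 MPa

23.51 MPa


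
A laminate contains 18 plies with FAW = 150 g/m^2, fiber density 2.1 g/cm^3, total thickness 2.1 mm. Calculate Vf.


Vf = n * FAW / (rho_f * h * 1000) = 18 * 150 / (2.1 * 2.1 * 1000) = 0.6122

0.6122


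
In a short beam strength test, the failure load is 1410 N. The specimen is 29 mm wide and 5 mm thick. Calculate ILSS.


ILSS = 3F/(4bh) = 3*1410/(4*29*5) = 7.29 MPa

7.29 MPa


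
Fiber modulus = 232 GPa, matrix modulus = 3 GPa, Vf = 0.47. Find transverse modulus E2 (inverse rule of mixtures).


1/E2 = Vf/Ef + (1-Vf)/Em = 0.47/232 + 0.53/3
E2 = 5.6 GPa

5.6 GPa


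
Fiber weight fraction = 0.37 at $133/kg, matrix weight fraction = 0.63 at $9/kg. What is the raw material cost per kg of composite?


Cost = cost_f*Wf + cost_m*Wm = 133*0.37 + 9*0.63 = $54.88/kg

$54.88/kg


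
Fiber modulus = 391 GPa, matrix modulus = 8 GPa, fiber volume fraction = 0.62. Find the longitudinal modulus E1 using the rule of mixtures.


E1 = Ef*Vf + Em*(1-Vf) = 391*0.62 + 8*0.38 = 245.46 GPa

245.46 GPa


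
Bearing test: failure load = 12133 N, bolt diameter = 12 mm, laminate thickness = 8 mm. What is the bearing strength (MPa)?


sigma_br = F/(d*h) = 12133/(12*8) = 126.4 MPa

126.4 MPa


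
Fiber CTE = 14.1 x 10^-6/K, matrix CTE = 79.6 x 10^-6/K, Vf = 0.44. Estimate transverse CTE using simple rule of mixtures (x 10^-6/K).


alpha_2 = alpha_f*Vf + alpha_m*(1-Vf) = 14.1*0.44 + 79.6*0.56 = 50.8 x 10^-6/K

50.8 x 10^-6/K


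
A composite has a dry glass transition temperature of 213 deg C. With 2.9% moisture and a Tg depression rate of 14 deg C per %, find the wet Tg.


Tg_wet = Tg_dry - k*moisture = 213 - 14*2.9 = 172.4 deg C

172.4 deg C


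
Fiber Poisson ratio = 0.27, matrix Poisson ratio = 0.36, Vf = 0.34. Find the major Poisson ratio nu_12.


nu_12 = nu_f*Vf + nu_m*(1-Vf) = 0.27*0.34 + 0.36*0.66 = 0.3294

0.3294


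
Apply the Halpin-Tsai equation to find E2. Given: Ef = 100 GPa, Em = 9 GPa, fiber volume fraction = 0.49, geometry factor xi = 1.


eta = (Ef/Em - 1)/(Ef/Em + xi) = (11.1111 - 1)/(11.1111 + 1) = 0.8349
E2 = Em*(1+xi*eta*Vf)/(1-eta*Vf) = 21.46 GPa

21.46 GPa


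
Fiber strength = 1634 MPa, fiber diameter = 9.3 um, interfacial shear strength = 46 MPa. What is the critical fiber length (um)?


Lc = sigma_f * d / (2 * tau_i) = 1634 * 9.3 / (2 * 46) = 165.2 um

165.2 um


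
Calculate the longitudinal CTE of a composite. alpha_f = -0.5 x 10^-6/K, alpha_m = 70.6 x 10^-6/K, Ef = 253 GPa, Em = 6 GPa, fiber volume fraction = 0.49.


E1 = Ef*Vf + Em*(1-Vf) = 127.03
alpha_1 = (alpha_f*Ef*Vf + alpha_m*Em*(1-Vf))/E1 = 1.21 x 10^-6/K

1.21 x 10^-6/K


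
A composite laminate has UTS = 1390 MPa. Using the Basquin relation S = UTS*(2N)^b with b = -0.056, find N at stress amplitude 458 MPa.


N = 0.5 * (S/UTS)^(1/b) = 0.5 * (458/1390)^(1/-0.056) = 2.0360e+08 cycles

2.0360e+08 cycles


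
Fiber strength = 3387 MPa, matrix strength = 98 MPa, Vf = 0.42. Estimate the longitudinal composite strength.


sigma_1 = sigma_f*Vf + sigma_m*(1-Vf) = 3387*0.42 + 98*0.58 = 1479.4 MPa

1479.4 MPa


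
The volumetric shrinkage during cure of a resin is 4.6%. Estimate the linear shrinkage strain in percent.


Linear shrinkage ≈ vol_shrink/3 = 4.6/3 = 1.533%

1.533%


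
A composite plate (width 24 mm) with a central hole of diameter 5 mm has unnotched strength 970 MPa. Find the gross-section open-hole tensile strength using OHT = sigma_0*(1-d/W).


OHT = sigma_0*(1-d/W) = 970*(1-5/24) = 767.9 MPa

767.9 MPa


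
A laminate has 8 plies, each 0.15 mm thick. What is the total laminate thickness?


h = n * t_ply = 8 * 0.15 = 1.2 mm

1.2 mm


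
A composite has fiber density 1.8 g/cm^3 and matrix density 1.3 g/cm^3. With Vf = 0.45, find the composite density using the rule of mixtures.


rho_c = rho_f*Vf + rho_m*(1-Vf) = 1.8*0.45 + 1.3*0.55 = 1.525 g/cm^3

1.525 g/cm^3


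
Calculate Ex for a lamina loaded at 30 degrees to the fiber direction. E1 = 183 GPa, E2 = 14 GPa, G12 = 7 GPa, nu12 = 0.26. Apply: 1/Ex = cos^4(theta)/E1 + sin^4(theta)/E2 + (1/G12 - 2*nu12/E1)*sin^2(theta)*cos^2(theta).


cos^4(30) = 0.5625, sin^4(30) = 0.0625, sin^2(30)*cos^2(30) = 0.1875
1/G12 - 2*nu12/E1 = 1/7 - 2*0.26/183 = 0.140016 GPa^-1
1/Ex = 0.5625/183 + 0.0625/14 + 0.140016*0.1875 = 0.033791 GPa^-1
Ex = 29.59 GPa

29.59 GPa


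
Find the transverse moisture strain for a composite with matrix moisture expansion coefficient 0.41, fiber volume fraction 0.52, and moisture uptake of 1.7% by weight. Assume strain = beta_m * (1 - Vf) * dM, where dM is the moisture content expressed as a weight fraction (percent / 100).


dM = 1.7/100 = 0.017
strain = beta_m * (1-Vf) * dM = 0.41 * 0.48 * 0.017 = 0.0033456

0.0033456


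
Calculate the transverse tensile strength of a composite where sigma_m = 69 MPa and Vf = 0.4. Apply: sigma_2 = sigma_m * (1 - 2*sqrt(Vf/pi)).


factor = 1 - 2*sqrt(0.4/pi) = 0.2864
sigma_2 = 69 * 0.2864 = 19.76 MPa

19.76 MPa


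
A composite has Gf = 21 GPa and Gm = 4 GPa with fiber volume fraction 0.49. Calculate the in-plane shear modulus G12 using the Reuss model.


1/G12 = Vf/Gf + (1-Vf)/Gm = 0.49/21 + 0.51/4
G12 = 6.63 GPa

6.63 GPa


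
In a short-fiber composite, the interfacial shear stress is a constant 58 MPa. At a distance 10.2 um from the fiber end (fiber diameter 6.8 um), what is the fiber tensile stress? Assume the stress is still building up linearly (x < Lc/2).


Force balance: sigma_f * (pi*d^2/4) = tau * (pi*d) * x  ->  sigma_f = 4 * tau * x / d
sigma_f = 4 * 58 * 10.2 / 6.8 = 348.0 MPa

348.0 MPa


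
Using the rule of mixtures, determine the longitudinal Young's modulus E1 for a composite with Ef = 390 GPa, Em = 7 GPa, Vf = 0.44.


E1 = Ef*Vf + Em*(1-Vf) = 390*0.44 + 7*0.56 = 175.52 GPa

175.52 GPa


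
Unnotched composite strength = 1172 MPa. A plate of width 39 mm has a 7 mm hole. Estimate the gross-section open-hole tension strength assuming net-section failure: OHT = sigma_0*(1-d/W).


OHT = sigma_0*(1-d/W) = 1172*(1-7/39) = 961.6 MPa

961.6 MPa


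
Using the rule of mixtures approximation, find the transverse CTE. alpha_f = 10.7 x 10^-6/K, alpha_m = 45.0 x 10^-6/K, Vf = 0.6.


alpha_2 = alpha_f*Vf + alpha_m*(1-Vf) = 10.7*0.6 + 45.0*0.4 = 24.4 x 10^-6/K

24.4 x 10^-6/K


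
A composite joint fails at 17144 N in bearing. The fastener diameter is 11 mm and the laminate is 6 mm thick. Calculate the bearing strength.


sigma_br = F/(d*h) = 17144/(11*6) = 259.8 MPa

259.8 MPa


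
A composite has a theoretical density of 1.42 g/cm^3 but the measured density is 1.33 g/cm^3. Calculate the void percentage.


Void% = (rho_theo - rho_actual)/rho_theo * 100 = (1.42 - 1.33)/1.42 * 100 = 6.34%

6.34%


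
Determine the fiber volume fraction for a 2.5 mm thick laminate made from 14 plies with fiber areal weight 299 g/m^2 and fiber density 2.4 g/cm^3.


Vf = n * FAW / (rho_f * h * 1000) = 14 * 299 / (2.4 * 2.5 * 1000) = 0.6977

0.6977


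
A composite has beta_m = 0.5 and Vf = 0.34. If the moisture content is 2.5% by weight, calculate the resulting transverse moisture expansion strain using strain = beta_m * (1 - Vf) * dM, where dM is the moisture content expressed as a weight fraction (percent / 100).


dM = 2.5/100 = 0.025
strain = beta_m * (1-Vf) * dM = 0.5 * 0.66 * 0.025 = 0.00825

0.00825


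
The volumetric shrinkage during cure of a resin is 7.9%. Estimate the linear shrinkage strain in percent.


Linear shrinkage ≈ vol_shrink/3 = 7.9/3 = 2.633%

2.633%


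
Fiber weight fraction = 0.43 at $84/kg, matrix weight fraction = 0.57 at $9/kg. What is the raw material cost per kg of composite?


Cost = cost_f*Wf + cost_m*Wm = 84*0.43 + 9*0.57 = $41.25/kg

$41.25/kg


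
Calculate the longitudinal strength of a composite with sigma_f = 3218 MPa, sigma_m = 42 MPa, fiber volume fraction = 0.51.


sigma_1 = sigma_f*Vf + sigma_m*(1-Vf) = 3218*0.51 + 42*0.49 = 1661.8 MPa

1661.8 MPa


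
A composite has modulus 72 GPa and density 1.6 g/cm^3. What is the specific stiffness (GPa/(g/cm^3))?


Specific stiffness = E/rho = 72/1.6 = 45.0 GPa/(g/cm^3)

45.0 GPa/(g/cm^3)


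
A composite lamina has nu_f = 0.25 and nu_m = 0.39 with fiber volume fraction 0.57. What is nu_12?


nu_12 = nu_f*Vf + nu_m*(1-Vf) = 0.25*0.57 + 0.39*0.43 = 0.3102

0.3102


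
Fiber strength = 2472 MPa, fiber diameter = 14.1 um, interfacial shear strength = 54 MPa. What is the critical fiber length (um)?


Lc = sigma_f * d / (2 * tau_i) = 2472 * 14.1 / (2 * 54) = 322.7 um

322.7 um


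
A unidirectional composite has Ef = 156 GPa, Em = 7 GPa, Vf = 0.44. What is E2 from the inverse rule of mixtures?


1/E2 = Vf/Ef + (1-Vf)/Em = 0.44/156 + 0.56/7
E2 = 12.07 GPa

12.07 GPa


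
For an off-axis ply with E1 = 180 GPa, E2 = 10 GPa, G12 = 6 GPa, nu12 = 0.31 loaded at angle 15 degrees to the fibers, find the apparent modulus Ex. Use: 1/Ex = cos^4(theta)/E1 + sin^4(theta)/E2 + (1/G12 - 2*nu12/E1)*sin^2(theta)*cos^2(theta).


cos^4(15) = 0.870513, sin^4(15) = 0.004487, sin^2(15)*cos^2(15) = 0.0625
1/G12 - 2*nu12/E1 = 1/6 - 2*0.31/180 = 0.163222 GPa^-1
1/Ex = 0.870513/180 + 0.004487/10 + 0.163222*0.0625 = 0.0154863 GPa^-1
Ex = 64.57 GPa

64.57 GPa


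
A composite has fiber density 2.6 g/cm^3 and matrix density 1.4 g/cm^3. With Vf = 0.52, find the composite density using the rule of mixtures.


rho_c = rho_f*Vf + rho_m*(1-Vf) = 2.6*0.52 + 1.4*0.48 = 2.024 g/cm^3

2.024 g/cm^3


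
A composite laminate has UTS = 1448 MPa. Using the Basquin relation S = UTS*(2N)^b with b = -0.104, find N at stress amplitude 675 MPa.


N = 0.5 * (S/UTS)^(1/b) = 0.5 * (675/1448)^(1/-0.104) = 769.3632 cycles

769.3632 cycles


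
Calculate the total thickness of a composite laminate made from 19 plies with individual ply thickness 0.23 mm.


h = n * t_ply = 19 * 0.23 = 4.37 mm

4.37 mm


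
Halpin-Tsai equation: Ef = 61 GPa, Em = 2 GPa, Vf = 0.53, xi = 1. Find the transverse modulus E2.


eta = (Ef/Em - 1)/(Ef/Em + xi) = (30.5 - 1)/(30.5 + 1) = 0.9365
E2 = Em*(1+xi*eta*Vf)/(1-eta*Vf) = 5.94 GPa

5.94 GPa


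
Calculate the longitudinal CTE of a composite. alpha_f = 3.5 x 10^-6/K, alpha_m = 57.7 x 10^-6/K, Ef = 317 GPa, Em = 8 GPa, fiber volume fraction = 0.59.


E1 = Ef*Vf + Em*(1-Vf) = 190.31
alpha_1 = (alpha_f*Ef*Vf + alpha_m*Em*(1-Vf))/E1 = 4.43 x 10^-6/K

4.43 x 10^-6/K


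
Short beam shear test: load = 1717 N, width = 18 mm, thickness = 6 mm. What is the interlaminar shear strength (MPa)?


ILSS = 3F/(4bh) = 3*1717/(4*18*6) = 11.92 MPa

11.92 MPa


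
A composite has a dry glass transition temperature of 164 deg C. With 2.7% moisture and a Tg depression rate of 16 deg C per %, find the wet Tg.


Tg_wet = Tg_dry - k*moisture = 164 - 16*2.7 = 120.8 deg C

120.8 deg C


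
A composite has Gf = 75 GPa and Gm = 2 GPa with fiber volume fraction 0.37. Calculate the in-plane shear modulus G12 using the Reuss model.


1/G12 = Vf/Gf + (1-Vf)/Gm = 0.37/75 + 0.63/2
G12 = 3.13 GPa

3.13 GPa


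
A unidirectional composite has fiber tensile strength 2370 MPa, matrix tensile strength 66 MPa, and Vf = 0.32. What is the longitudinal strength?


sigma_1 = sigma_f*Vf + sigma_m*(1-Vf) = 2370*0.32 + 66*0.68 = 803.3 MPa

803.3 MPa


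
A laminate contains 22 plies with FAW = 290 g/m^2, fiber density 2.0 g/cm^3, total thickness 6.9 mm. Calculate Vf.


Vf = n * FAW / (rho_f * h * 1000) = 22 * 290 / (2.0 * 6.9 * 1000) = 0.4623

0.4623


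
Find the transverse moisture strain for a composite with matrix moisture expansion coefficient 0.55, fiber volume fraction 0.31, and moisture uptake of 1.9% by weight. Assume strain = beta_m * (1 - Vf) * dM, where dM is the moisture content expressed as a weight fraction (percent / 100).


dM = 1.9/100 = 0.019
strain = beta_m * (1-Vf) * dM = 0.55 * 0.69 * 0.019 = 0.0072105

0.0072105


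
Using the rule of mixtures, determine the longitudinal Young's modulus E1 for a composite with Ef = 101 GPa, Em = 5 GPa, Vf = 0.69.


E1 = Ef*Vf + Em*(1-Vf) = 101*0.69 + 5*0.31 = 71.24 GPa

71.24 GPa


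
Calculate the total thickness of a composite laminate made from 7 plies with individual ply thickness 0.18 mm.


h = n * t_ply = 7 * 0.18 = 1.26 mm

1.26 mm


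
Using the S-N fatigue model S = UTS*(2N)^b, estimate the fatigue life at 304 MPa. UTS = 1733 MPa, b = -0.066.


N = 0.5 * (S/UTS)^(1/b) = 0.5 * (304/1733)^(1/-0.066) = 1.4203e+11 cycles

1.4203e+11 cycles


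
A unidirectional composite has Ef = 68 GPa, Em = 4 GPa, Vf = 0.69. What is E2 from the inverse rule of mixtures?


1/E2 = Vf/Ef + (1-Vf)/Em = 0.69/68 + 0.31/4
E2 = 11.41 GPa

11.41 GPa


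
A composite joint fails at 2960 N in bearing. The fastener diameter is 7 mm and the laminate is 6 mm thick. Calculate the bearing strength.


sigma_br = F/(d*h) = 2960/(7*6) = 70.5 MPa

70.5 MPa


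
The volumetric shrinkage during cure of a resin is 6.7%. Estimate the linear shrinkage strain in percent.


Linear shrinkage ≈ vol_shrink/3 = 6.7/3 = 2.233%

2.233%


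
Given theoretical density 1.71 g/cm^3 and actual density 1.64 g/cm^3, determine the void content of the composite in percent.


Void% = (rho_theo - rho_actual)/rho_theo * 100 = (1.71 - 1.64)/1.71 * 100 = 4.09%

4.09%


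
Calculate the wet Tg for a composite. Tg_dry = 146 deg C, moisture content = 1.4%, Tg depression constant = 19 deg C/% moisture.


Tg_wet = Tg_dry - k*moisture = 146 - 19*1.4 = 119.4 deg C

119.4 deg C


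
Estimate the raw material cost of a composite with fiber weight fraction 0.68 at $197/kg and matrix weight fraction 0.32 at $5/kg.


Cost = cost_f*Wf + cost_m*Wm = 197*0.68 + 5*0.32 = $135.56/kg

$135.56/kg


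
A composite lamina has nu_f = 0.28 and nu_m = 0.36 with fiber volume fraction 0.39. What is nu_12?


nu_12 = nu_f*Vf + nu_m*(1-Vf) = 0.28*0.39 + 0.36*0.61 = 0.3288

0.3288


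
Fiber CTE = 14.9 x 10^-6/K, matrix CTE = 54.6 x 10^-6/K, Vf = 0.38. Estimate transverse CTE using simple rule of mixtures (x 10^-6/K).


alpha_2 = alpha_f*Vf + alpha_m*(1-Vf) = 14.9*0.38 + 54.6*0.62 = 39.5 x 10^-6/K

39.5 x 10^-6/K


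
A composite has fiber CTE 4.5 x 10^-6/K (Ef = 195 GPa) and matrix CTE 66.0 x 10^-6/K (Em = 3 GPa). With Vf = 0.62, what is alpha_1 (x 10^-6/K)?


E1 = Ef*Vf + Em*(1-Vf) = 122.04
alpha_1 = (alpha_f*Ef*Vf + alpha_m*Em*(1-Vf))/E1 = 5.07 x 10^-6/K

5.07 x 10^-6/K


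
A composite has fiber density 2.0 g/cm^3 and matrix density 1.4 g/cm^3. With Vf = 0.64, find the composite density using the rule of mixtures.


rho_c = rho_f*Vf + rho_m*(1-Vf) = 2.0*0.64 + 1.4*0.36 = 1.784 g/cm^3

1.784 g/cm^3


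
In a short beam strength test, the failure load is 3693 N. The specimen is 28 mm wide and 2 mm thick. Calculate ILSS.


ILSS = 3F/(4bh) = 3*3693/(4*28*2) = 49.46 MPa

49.46 MPa


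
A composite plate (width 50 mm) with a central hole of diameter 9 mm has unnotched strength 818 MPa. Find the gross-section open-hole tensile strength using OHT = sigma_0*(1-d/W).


OHT = sigma_0*(1-d/W) = 818*(1-9/50) = 670.8 MPa

670.8 MPa


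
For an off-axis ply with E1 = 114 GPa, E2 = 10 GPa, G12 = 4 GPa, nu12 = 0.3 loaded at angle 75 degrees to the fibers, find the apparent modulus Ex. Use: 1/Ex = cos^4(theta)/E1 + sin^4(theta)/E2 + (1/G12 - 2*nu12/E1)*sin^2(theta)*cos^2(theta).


cos^4(75) = 0.004487, sin^4(75) = 0.870513, sin^2(75)*cos^2(75) = 0.0625
1/G12 - 2*nu12/E1 = 1/4 - 2*0.3/114 = 0.244737 GPa^-1
1/Ex = 0.004487/114 + 0.870513/10 + 0.244737*0.0625 = 0.1023867 GPa^-1
Ex = 9.77 GPa

9.77 GPa


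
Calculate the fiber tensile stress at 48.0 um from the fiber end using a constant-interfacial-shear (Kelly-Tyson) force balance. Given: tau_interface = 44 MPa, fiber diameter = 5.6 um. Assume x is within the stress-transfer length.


Force balance: sigma_f * (pi*d^2/4) = tau * (pi*d) * x  ->  sigma_f = 4 * tau * x / d
sigma_f = 4 * 44 * 48.0 / 5.6 = 1508.6 MPa

1508.6 MPa


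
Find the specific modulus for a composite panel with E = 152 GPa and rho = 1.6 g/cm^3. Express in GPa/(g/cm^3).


Specific stiffness = E/rho = 152/1.6 = 95.0 GPa/(g/cm^3)

95.0 GPa/(g/cm^3)


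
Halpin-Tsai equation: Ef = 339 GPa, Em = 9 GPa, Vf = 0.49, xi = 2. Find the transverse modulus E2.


eta = (Ef/Em - 1)/(Ef/Em + xi) = (37.6667 - 1)/(37.6667 + 2) = 0.9244
E2 = Em*(1+xi*eta*Vf)/(1-eta*Vf) = 31.35 GPa

31.35 GPa


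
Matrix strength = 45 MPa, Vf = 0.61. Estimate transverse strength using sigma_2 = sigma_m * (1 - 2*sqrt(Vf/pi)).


factor = 1 - 2*sqrt(0.61/pi) = 0.1187
sigma_2 = 45 * 0.1187 = 5.34 MPa

5.34 MPa


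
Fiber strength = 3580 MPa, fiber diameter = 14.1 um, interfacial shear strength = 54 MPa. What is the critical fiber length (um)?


Lc = sigma_f * d / (2 * tau_i) = 3580 * 14.1 / (2 * 54) = 467.4 um

467.4 um


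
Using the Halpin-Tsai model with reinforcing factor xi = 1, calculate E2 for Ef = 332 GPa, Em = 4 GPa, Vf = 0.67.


eta = (Ef/Em - 1)/(Ef/Em + xi) = (83.0 - 1)/(83.0 + 1) = 0.9762
E2 = Em*(1+xi*eta*Vf)/(1-eta*Vf) = 19.12 GPa

19.12 GPa


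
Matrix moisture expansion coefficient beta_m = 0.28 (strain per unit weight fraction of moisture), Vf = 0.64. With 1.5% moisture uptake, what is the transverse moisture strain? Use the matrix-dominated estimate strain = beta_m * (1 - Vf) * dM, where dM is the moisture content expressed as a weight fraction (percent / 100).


dM = 1.5/100 = 0.015
strain = beta_m * (1-Vf) * dM = 0.28 * 0.36 * 0.015 = 0.001512

0.001512


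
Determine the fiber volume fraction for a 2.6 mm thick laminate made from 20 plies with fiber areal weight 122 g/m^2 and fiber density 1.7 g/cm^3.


Vf = n * FAW / (rho_f * h * 1000) = 20 * 122 / (1.7 * 2.6 * 1000) = 0.552

0.552


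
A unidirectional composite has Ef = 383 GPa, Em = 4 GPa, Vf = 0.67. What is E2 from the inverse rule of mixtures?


1/E2 = Vf/Ef + (1-Vf)/Em = 0.67/383 + 0.33/4
E2 = 11.87 GPa

11.87 GPa


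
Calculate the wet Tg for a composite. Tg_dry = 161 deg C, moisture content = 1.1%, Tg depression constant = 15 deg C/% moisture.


Tg_wet = Tg_dry - k*moisture = 161 - 15*1.1 = 144.5 deg C

144.5 deg C


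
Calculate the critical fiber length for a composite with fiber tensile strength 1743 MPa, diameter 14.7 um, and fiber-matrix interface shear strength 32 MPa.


Lc = sigma_f * d / (2 * tau_i) = 1743 * 14.7 / (2 * 32) = 400.3 um

400.3 um


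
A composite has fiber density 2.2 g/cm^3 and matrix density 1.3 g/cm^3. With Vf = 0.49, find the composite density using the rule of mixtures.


rho_c = rho_f*Vf + rho_m*(1-Vf) = 2.2*0.49 + 1.3*0.51 = 1.741 g/cm^3

1.741 g/cm^3


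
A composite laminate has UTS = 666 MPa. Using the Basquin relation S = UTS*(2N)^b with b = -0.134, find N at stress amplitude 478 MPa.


N = 0.5 * (S/UTS)^(1/b) = 0.5 * (478/666)^(1/-0.134) = 5.9421 cycles

5.9421 cycles


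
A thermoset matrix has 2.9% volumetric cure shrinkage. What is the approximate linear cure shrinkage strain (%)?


Linear shrinkage ≈ vol_shrink/3 = 2.9/3 = 0.967%

0.967%


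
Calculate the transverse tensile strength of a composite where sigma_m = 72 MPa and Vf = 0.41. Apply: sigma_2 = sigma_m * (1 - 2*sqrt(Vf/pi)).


factor = 1 - 2*sqrt(0.41/pi) = 0.2775
sigma_2 = 72 * 0.2775 = 19.98 MPa

19.98 MPa


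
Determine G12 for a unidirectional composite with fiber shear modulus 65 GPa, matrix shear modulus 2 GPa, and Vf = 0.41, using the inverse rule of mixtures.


1/G12 = Vf/Gf + (1-Vf)/Gm = 0.41/65 + 0.59/2
G12 = 3.32 GPa

3.32 GPa


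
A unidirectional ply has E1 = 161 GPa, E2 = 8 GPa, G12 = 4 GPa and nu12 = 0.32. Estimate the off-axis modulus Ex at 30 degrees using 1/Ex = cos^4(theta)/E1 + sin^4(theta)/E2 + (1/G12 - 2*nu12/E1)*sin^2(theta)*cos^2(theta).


cos^4(30) = 0.5625, sin^4(30) = 0.0625, sin^2(30)*cos^2(30) = 0.1875
1/G12 - 2*nu12/E1 = 1/4 - 2*0.32/161 = 0.246025 GPa^-1
1/Ex = 0.5625/161 + 0.0625/8 + 0.246025*0.1875 = 0.0574359 GPa^-1
Ex = 17.41 GPa

17.41 GPa


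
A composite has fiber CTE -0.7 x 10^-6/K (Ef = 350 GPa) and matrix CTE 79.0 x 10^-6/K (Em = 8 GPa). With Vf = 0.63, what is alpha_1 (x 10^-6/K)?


E1 = Ef*Vf + Em*(1-Vf) = 223.46
alpha_1 = (alpha_f*Ef*Vf + alpha_m*Em*(1-Vf))/E1 = 0.36 x 10^-6/K

0.36 x 10^-6/K


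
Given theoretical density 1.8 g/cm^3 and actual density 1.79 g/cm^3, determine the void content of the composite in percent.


Void% = (rho_theo - rho_actual)/rho_theo * 100 = (1.8 - 1.79)/1.8 * 100 = 0.56%

0.56%


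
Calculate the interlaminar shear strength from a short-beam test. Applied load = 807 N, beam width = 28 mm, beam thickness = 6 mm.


ILSS = 3F/(4bh) = 3*807/(4*28*6) = 3.6 MPa

3.6 MPa


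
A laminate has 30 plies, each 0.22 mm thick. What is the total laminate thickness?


h = n * t_ply = 30 * 0.22 = 6.6 mm

6.6 mm


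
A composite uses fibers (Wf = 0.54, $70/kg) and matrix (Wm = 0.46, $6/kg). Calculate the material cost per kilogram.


Cost = cost_f*Wf + cost_m*Wm = 70*0.54 + 6*0.46 = $40.56/kg

$40.56/kg


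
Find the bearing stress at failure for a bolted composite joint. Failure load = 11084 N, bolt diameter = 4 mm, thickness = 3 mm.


sigma_br = F/(d*h) = 11084/(4*3) = 923.7 MPa

923.7 MPa


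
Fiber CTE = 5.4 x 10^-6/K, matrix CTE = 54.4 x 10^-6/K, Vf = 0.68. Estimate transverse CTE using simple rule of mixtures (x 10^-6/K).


alpha_2 = alpha_f*Vf + alpha_m*(1-Vf) = 5.4*0.68 + 54.4*0.32 = 21.1 x 10^-6/K

21.1 x 10^-6/K


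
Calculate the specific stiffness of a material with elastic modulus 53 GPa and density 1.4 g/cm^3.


Specific stiffness = E/rho = 53/1.4 = 37.9 GPa/(g/cm^3)

37.9 GPa/(g/cm^3)


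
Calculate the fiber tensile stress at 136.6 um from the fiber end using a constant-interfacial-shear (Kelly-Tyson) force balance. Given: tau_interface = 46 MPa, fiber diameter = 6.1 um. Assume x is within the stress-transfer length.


Force balance: sigma_f * (pi*d^2/4) = tau * (pi*d) * x  ->  sigma_f = 4 * tau * x / d
sigma_f = 4 * 46 * 136.6 / 6.1 = 4120.4 MPa

4120.4 MPa


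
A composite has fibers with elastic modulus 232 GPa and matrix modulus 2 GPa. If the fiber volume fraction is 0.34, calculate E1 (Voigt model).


E1 = Ef*Vf + Em*(1-Vf) = 232*0.34 + 2*0.66 = 80.2 GPa

80.2 GPa


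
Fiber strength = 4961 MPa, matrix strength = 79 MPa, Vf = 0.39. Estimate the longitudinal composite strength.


sigma_1 = sigma_f*Vf + sigma_m*(1-Vf) = 4961*0.39 + 79*0.61 = 1983.0 MPa

1983.0 MPa


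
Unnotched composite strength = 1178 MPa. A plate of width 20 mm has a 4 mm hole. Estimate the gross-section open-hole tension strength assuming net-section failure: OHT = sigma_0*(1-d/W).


OHT = sigma_0*(1-d/W) = 1178*(1-4/20) = 942.4 MPa

942.4 MPa


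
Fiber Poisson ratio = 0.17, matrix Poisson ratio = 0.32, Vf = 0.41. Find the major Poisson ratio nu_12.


nu_12 = nu_f*Vf + nu_m*(1-Vf) = 0.17*0.41 + 0.32*0.59 = 0.2585

0.2585


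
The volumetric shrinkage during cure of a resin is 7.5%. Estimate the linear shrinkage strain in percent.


Linear shrinkage ≈ vol_shrink/3 = 7.5/3 = 2.5%

2.5%


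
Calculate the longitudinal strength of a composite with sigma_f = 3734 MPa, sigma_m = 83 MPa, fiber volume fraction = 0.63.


sigma_1 = sigma_f*Vf + sigma_m*(1-Vf) = 3734*0.63 + 83*0.37 = 2383.1 MPa

2383.1 MPa


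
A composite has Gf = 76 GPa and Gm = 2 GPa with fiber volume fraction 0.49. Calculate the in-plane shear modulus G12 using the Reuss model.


1/G12 = Vf/Gf + (1-Vf)/Gm = 0.49/76 + 0.51/2
G12 = 3.82 GPa

3.82 GPa


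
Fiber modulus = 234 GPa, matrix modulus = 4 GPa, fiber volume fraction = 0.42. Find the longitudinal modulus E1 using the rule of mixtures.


E1 = Ef*Vf + Em*(1-Vf) = 234*0.42 + 4*0.58 = 100.6 GPa

100.6 GPa


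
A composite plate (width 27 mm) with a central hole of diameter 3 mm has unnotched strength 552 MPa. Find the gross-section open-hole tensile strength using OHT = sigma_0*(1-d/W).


OHT = sigma_0*(1-d/W) = 552*(1-3/27) = 490.7 MPa

490.7 MPa


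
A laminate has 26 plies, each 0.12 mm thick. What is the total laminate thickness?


h = n * t_ply = 26 * 0.12 = 3.12 mm

3.12 mm


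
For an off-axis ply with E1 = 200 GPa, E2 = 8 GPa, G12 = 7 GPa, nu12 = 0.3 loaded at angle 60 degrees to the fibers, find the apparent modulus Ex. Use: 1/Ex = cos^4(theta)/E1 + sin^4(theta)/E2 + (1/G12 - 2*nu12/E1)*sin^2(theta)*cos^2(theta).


cos^4(60) = 0.0625, sin^4(60) = 0.5625, sin^2(60)*cos^2(60) = 0.1875
1/G12 - 2*nu12/E1 = 1/7 - 2*0.3/200 = 0.139857 GPa^-1
1/Ex = 0.0625/200 + 0.5625/8 + 0.139857*0.1875 = 0.0968482 GPa^-1
Ex = 10.33 GPa

10.33 GPa


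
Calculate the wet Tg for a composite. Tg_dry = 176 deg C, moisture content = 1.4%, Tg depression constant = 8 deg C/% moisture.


Tg_wet = Tg_dry - k*moisture = 176 - 8*1.4 = 164.8 deg C

164.8 deg C
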